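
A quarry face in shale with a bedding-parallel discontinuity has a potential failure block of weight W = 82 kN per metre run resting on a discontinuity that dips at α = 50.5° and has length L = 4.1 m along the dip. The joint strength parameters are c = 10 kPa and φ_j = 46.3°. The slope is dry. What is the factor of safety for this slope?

Resolving the block weight along and normal to the plane and applying the Mohr–Coulomb strength on the joint:
N' = W cosα = 82·cos50.5° = 52.2 kN/m
Driving force T = W sinα = 82·sin50.5° = 63.3 kN/m
Resisting force R = c·L + N'·tanφ_j = 10·4.1 + 52.2·tan46.3° = 41.0 + 54.6 = 95.6 kN/m
FS = R / T = 95.6 / 63.3 = 1.511

FS = 1.51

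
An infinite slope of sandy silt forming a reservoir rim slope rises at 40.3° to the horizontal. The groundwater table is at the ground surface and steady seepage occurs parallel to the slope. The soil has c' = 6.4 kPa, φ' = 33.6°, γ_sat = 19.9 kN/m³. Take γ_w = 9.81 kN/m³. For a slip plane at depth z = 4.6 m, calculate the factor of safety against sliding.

FS = 0.54

With seepage parallel to the slope and the water table at the surface, the effective normal stress on the slip plane uses the buoyant unit weight γ' = γ_sat − γ_w while the driving shear stress uses γ_sat:
FS = [c' + γ' z cos²β tanφ'] / [γ_sat z sinβ cosβ]
γ' = 19.9 − 9.81 = 10.09 kN/m³
Numerator = 6.4 + 10.09·4.6·cos²40.3°·tan33.6° = 6.4 + 10.09·4.6·0.5817·0.6644 = 24.337 kPa
Denominator = 19.9·4.6·sin40.3°·cos40.3° = 19.9·4.6·0.6468·0.7627 = 45.155 kPa
FS = 24.337 / 45.155 = 0.539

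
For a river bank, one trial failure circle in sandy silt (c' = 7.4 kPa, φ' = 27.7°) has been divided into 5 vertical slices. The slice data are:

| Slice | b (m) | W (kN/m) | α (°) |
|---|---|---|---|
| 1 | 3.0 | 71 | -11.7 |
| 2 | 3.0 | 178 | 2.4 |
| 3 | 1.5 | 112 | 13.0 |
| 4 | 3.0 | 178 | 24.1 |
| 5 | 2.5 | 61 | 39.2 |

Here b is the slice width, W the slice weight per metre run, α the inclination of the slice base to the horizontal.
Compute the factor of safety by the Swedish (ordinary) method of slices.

FS = 3.10

Ordinary method of slices: FS = Σ[c'·Δl_i + (W_i cosα_i)·tanφ'] / Σ W_i sinα_i, with Δl_i = b_i / cosα_i.
Slice 1: Δl = 3.0/cos(-11.7°) = 3.064 m; N'_1 = 71·cos(-11.7°) = 69.5; c'Δl = 22.67; W sinα = -14.4
Slice 2: Δl = 3.0/cos2.4° = 3.003 m; N'_2 = 178·cos2.4° = 177.8; c'Δl = 22.22; W sinα = 7.5
Slice 3: Δl = 1.5/cos13.0° = 1.539 m; N'_3 = 112·cos13.0° = 109.1; c'Δl = 11.39; W sinα = 25.2
Slice 4: Δl = 3.0/cos24.1° = 3.286 m; N'_4 = 178·cos24.1° = 162.5; c'Δl = 24.32; W sinα = 72.7
Slice 5: Δl = 2.5/cos39.2° = 3.226 m; N'_5 = 61·cos39.2° = 47.3; c'Δl = 23.87; W sinα = 38.6
Σc'Δl = 104.5 kN/m; ΣN' = 566.3 kN/m; ΣW sinα = 129.5 kN/m
Resisting = 104.5 + 566.3·tan27.7° = 104.5 + 297.3 = 401.8 kN/m
FS = 401.8 / 129.5 = 3.103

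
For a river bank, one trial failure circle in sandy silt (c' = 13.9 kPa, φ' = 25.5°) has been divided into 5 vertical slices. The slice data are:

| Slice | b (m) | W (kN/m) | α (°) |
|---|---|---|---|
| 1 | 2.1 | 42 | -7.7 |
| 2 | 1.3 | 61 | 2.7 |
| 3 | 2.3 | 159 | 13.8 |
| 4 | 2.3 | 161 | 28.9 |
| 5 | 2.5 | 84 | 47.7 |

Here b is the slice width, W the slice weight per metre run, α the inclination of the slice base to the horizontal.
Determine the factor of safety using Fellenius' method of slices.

Ordinary method of slices: FS = Σ[c'·Δl_i + (W_i cosα_i)·tanφ'] / Σ W_i sinα_i, with Δl_i = b_i / cosα_i.
Slice 1: Δl = 2.1/cos(-7.7°) = 2.119 m; N'_1 = 42·cos(-7.7°) = 41.6; c'Δl = 29.46; W sinα = -5.6
Slice 2: Δl = 1.3/cos2.7° = 1.301 m; N'_2 = 61·cos2.7° = 60.9; c'Δl = 18.09; W sinα = 2.9
Slice 3: Δl = 2.3/cos13.8° = 2.368 m; N'_3 = 159·cos13.8° = 154.4; c'Δl = 32.92; W sinα = 37.9
Slice 4: Δl = 2.3/cos28.9° = 2.627 m; N'_4 = 161·cos28.9° = 140.9; c'Δl = 36.52; W sinα = 77.8
Slice 5: Δl = 2.5/cos47.7° = 3.715 m; N'_5 = 84·cos47.7° = 56.5; c'Δl = 51.63; W sinα = 62.1
Σc'Δl = 168.6 kN/m; ΣN' = 454.4 kN/m; ΣW sinα = 175.1 kN/m
Resisting = 168.6 + 454.4·tan25.5° = 168.6 + 216.8 = 385.4 kN/m
FS = 385.4 / 175.1 = 2.201

FS = 2.20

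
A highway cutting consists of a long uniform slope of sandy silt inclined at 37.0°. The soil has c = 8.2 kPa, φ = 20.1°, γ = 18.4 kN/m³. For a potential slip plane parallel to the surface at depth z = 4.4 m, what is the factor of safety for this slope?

FS = 0.70

For an infinite slope with a slip plane parallel to the surface (no pore pressure): FS = [c + γz cos²β tanφ] / [γz sinβ cosβ].
γz = 18.4·4.4 = 80.96 kN/m²
Numerator = 8.2 + 80.96·cos²37.0°·tan20.1° = 8.2 + 80.96·0.6378·0.3659 = 27.097 kPa
Denominator = 80.96·sin37.0°·cos37.0° = 80.96·0.6018·0.7986 = 38.912 kPa
FS = 27.097 / 38.912 = 0.696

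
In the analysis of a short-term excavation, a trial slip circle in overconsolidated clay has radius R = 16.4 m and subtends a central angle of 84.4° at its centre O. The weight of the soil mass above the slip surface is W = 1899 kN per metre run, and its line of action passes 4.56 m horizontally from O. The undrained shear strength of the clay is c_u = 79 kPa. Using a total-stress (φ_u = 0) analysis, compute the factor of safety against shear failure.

FS = 3.61

Taking moments about the centre O, the resisting moment is provided by the undrained shear strength acting along the arc:
Arc length L_a = R·θ = 16.4·(84.4°·π/180) = 16.4·1.4731 = 24.16 m
M_R = c_u·L_a·R = 79·24.16·16.4 = 31299.3 kN·m/m
M_D = W·d = 1899·4.56 = 8659.4 kN·m/m
FS = M_R / M_D = 31299.3 / 8659.4 = 3.614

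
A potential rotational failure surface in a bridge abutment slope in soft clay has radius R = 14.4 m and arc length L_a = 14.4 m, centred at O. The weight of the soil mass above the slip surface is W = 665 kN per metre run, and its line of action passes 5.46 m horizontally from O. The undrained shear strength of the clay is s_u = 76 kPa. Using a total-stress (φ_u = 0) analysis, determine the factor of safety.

Taking moments about the centre O, the resisting moment is provided by the undrained shear strength acting along the arc:
M_R = s_u·L_a·R = 76·14.40·14.4 = 15759.4 kN·m/m
M_D = W·d = 665·5.46 = 3630.9 kN·m/m
FS = M_R / M_D = 15759.4 / 3630.9 = 4.340

FS = 4.34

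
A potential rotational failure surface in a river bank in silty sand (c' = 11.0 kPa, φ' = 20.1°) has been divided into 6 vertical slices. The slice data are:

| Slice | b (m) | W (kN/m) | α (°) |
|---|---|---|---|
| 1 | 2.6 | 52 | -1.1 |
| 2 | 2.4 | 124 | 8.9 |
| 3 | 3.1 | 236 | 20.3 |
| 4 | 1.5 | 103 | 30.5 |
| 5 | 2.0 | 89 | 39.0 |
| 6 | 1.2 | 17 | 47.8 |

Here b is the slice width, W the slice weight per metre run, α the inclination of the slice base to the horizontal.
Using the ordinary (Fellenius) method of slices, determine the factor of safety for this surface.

FS = 1.65

Ordinary method of slices: FS = Σ[c'·Δl_i + (W_i cosα_i)·tanφ'] / Σ W_i sinα_i, with Δl_i = b_i / cosα_i.
Slice 1: Δl = 2.6/cos(-1.1°) = 2.600 m; N'_1 = 52·cos(-1.1°) = 52.0; c'Δl = 28.61; W sinα = -1.0
Slice 2: Δl = 2.4/cos8.9° = 2.429 m; N'_2 = 124·cos8.9° = 122.5; c'Δl = 26.72; W sinα = 19.2
Slice 3: Δl = 3.1/cos20.3° = 3.305 m; N'_3 = 236·cos20.3° = 221.3; c'Δl = 36.36; W sinα = 81.9
Slice 4: Δl = 1.5/cos30.5° = 1.741 m; N'_4 = 103·cos30.5° = 88.7; c'Δl = 19.15; W sinα = 52.3
Slice 5: Δl = 2.0/cos39.0° = 2.574 m; N'_5 = 89·cos39.0° = 69.2; c'Δl = 28.31; W sinα = 56.0
Slice 6: Δl = 1.2/cos47.8° = 1.786 m; N'_6 = 17·cos47.8° = 11.4; c'Δl = 19.65; W sinα = 12.6
Σc'Δl = 158.8 kN/m; ΣN' = 565.2 kN/m; ΣW sinα = 220.9 kN/m
Resisting = 158.8 + 565.2·tan20.1° = 158.8 + 206.8 = 365.6 kN/m
FS = 365.6 / 220.9 = 1.655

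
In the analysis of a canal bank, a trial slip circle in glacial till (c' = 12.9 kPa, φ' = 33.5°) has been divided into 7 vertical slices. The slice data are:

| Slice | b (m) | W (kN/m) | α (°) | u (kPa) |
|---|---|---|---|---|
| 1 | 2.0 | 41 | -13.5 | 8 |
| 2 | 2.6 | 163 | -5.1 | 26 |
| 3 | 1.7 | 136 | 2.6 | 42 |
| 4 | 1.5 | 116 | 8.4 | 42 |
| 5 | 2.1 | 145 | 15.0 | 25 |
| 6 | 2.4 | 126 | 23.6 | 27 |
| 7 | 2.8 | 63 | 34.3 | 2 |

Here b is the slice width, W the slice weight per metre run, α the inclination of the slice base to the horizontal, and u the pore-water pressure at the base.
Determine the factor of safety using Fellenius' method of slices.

FS = 3.90

Ordinary method of slices: FS = Σ[c'·Δl_i + (W_i cosα_i − u_i·Δl_i)·tanφ'] / Σ W_i sinα_i, with Δl_i = b_i / cosα_i.
Slice 1: Δl = 2.0/cos(-13.5°) = 2.057 m; N'_1 = 41·cos(-13.5°) − 8·2.057 = 23.4; c'Δl = 26.53; W sinα = -9.6
Slice 2: Δl = 2.6/cos(-5.1°) = 2.610 m; N'_2 = 163·cos(-5.1°) − 26·2.610 = 94.5; c'Δl = 33.67; W sinα = -14.5
Slice 3: Δl = 1.7/cos2.6° = 1.702 m; N'_3 = 136·cos2.6° − 42·1.702 = 64.4; c'Δl = 21.95; W sinα = 6.2
Slice 4: Δl = 1.5/cos8.4° = 1.516 m; N'_4 = 116·cos8.4° − 42·1.516 = 51.1; c'Δl = 19.56; W sinα = 16.9
Slice 5: Δl = 2.1/cos15.0° = 2.174 m; N'_5 = 145·cos15.0° − 25·2.174 = 85.7; c'Δl = 28.05; W sinα = 37.5
Slice 6: Δl = 2.4/cos23.6° = 2.619 m; N'_6 = 126·cos23.6° − 27·2.619 = 44.7; c'Δl = 33.79; W sinα = 50.4
Slice 7: Δl = 2.8/cos34.3° = 3.389 m; N'_7 = 63·cos34.3° − 2·3.389 = 45.3; c'Δl = 43.72; W sinα = 35.5
Σc'Δl = 207.3 kN/m; ΣN' = 409.1 kN/m; ΣW sinα = 122.5 kN/m
Resisting = 207.3 + 409.1·tan33.5° = 207.3 + 270.8 = 478.0 kN/m
FS = 478.0 / 122.5 = 3.901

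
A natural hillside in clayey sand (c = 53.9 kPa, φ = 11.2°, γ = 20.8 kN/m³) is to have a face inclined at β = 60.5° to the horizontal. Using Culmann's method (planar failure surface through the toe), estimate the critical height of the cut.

Culmann's analysis gives the critical failure plane at α_cr = (β + φ)/2 = (60.5 + 11.2)/2 = 35.9°, and the critical height
H_c = (4c/γ) · sinβ cosφ / [1 − cos(β − φ)]
    = (4·53.9/20.8) · sin60.5°·cos11.2° / [1 − cos(49.3°)]
    = 10.365 · 0.8704·0.9810 / [1 − 0.6521]
    = 10.365 · 0.8538 / 0.3479
    = 25.44 m

H_c = 25.44 m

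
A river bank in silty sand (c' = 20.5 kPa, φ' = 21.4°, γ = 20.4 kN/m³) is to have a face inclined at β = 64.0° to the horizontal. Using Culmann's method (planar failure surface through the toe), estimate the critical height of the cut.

Culmann's analysis gives the critical failure plane at α_cr = (β + φ')/2 = (64.0 + 21.4)/2 = 42.7°, and the critical height
H_c = (4c'/γ) · sinβ cosφ' / [1 − cos(β − φ')]
    = (4·20.5/20.4) · sin64.0°·cos21.4° / [1 − cos(42.6°)]
    = 4.020 · 0.8988·0.9311 / [1 − 0.7361]
    = 4.020 · 0.8368 / 0.2639
    = 12.75 m

H_c = 12.75 m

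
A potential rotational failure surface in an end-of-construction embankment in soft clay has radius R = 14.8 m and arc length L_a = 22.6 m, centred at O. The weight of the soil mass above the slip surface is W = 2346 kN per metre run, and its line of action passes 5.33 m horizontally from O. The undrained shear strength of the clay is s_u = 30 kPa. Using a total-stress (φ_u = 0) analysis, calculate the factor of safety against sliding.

FS = 0.80

Taking moments about the centre O, the resisting moment is provided by the undrained shear strength acting along the arc:
M_R = s_u·L_a·R = 30·22.60·14.8 = 10034.4 kN·m/m
M_D = W·d = 2346·5.33 = 12504.2 kN·m/m
FS = M_R / M_D = 10034.4 / 12504.2 = 0.802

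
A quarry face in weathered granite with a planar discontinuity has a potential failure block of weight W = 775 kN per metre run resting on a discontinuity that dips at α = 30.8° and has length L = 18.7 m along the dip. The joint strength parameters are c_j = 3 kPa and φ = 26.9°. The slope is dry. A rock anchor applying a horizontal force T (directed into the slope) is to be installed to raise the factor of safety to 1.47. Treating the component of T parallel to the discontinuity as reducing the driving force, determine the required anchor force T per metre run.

T = 124 kN/m

Resolving forces along and normal to the sliding plane, with the horizontal anchor force T adding T·sinα to the effective normal force and T·cosα acting up the plane against the driving force:
FS = [c_jL + (W cosα + T sinα) tanφ] / [W sinα − T cosα]
Without the anchor: N' = 665.7 kN/m, driving T_d = 396.8 kN/m, resisting R = 3·18.7 + 665.7·tan26.9° = 393.8 kN/m, FS = 0.99.
Setting FS = 1.47 and solving for T:
1.47·(396.8 − T cos30.8°) = 393.8 + T sin30.8°·tan26.9°
T·(sin30.8°·tan26.9° + 1.47·cos30.8°) = 1.47·396.8 − 393.8
T·(0.5120·0.5073 + 1.47·0.8590) = 583.3 − 393.8 = 189.5
T·1.5224 = 189.5
T = 124.5 kN/m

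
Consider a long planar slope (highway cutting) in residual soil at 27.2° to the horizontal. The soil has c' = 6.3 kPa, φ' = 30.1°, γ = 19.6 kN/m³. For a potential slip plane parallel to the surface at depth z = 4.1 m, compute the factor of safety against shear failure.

For an infinite slope with a slip plane parallel to the surface (no pore pressure): FS = [c' + γz cos²β tanφ'] / [γz sinβ cosβ].
γz = 19.6·4.1 = 80.36 kN/m²
Numerator = 6.3 + 80.36·cos²27.2°·tan30.1° = 6.3 + 80.36·0.7911·0.5797 = 43.150 kPa
Denominator = 80.36·sin27.2°·cos27.2° = 80.36·0.4571·0.8894 = 32.670 kPa
FS = 43.150 / 32.670 = 1.321

FS = 1.32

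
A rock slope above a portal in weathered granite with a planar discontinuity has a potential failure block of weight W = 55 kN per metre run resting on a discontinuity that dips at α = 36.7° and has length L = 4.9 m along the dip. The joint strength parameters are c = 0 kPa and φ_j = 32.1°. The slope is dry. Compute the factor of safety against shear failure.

Resolving the block weight along and normal to the plane and applying the Mohr–Coulomb strength on the joint:
N' = W cosα = 55·cos36.7° = 44.1 kN/m
Driving force T = W sinα = 55·sin36.7° = 32.9 kN/m
Resisting force R = c·L + N'·tanφ_j = 0·4.9 + 44.1·tan32.1° = 0.0 + 27.7 = 27.7 kN/m
FS = R / T = 27.7 / 32.9 = 0.842

FS = 0.84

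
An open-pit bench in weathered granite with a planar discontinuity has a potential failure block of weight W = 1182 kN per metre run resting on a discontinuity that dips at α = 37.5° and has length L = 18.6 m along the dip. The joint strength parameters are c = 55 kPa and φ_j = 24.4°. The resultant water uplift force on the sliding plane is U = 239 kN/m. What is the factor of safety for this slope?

FS = 1.86

Resolving the block weight along and normal to the plane and applying the Mohr–Coulomb strength on the joint:
N' = W cosα − U = 1182·cos37.5° − 239 = 698.7 kN/m
Driving force T = W sinα = 1182·sin37.5° = 719.6 kN/m
Resisting force R = c·L + N'·tanφ_j = 55·18.6 + 698.7·tan24.4° = 1023.0 + 317.0 = 1340.0 kN/m
FS = R / T = 1340.0 / 719.6 = 1.862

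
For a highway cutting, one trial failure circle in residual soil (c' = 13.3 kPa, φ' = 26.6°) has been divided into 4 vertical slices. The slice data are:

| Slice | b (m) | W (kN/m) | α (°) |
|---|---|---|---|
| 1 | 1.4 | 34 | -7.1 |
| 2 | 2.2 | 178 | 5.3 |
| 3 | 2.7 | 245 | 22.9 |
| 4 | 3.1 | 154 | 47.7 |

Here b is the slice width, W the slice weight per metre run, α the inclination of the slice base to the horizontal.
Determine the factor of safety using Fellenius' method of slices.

Ordinary method of slices: FS = Σ[c'·Δl_i + (W_i cosα_i)·tanφ'] / Σ W_i sinα_i, with Δl_i = b_i / cosα_i.
Slice 1: Δl = 1.4/cos(-7.1°) = 1.411 m; N'_1 = 34·cos(-7.1°) = 33.7; c'Δl = 18.76; W sinα = -4.2
Slice 2: Δl = 2.2/cos5.3° = 2.209 m; N'_2 = 178·cos5.3° = 177.2; c'Δl = 29.39; W sinα = 16.4
Slice 3: Δl = 2.7/cos22.9° = 2.931 m; N'_3 = 245·cos22.9° = 225.7; c'Δl = 38.98; W sinα = 95.3
Slice 4: Δl = 3.1/cos47.7° = 4.606 m; N'_4 = 154·cos47.7° = 103.6; c'Δl = 61.26; W sinα = 113.9
Σc'Δl = 148.4 kN/m; ΣN' = 540.3 kN/m; ΣW sinα = 221.5 kN/m
Resisting = 148.4 + 540.3·tan26.6° = 148.4 + 270.6 = 419.0 kN/m
FS = 419.0 / 221.5 = 1.892

FS = 1.89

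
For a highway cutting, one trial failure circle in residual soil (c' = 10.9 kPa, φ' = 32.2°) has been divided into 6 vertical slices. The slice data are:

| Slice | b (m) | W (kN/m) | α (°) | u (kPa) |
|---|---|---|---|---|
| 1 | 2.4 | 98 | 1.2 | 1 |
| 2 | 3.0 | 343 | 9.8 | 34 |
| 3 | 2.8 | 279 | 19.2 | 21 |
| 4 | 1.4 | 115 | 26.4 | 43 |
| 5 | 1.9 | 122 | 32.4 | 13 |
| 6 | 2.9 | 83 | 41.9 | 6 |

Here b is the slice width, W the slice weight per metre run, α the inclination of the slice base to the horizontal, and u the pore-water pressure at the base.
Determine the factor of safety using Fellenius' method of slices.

FS = 1.86

Ordinary method of slices: FS = Σ[c'·Δl_i + (W_i cosα_i − u_i·Δl_i)·tanφ'] / Σ W_i sinα_i, with Δl_i = b_i / cosα_i.
Slice 1: Δl = 2.4/cos1.2° = 2.401 m; N'_1 = 98·cos1.2° − 1·2.401 = 95.6; c'Δl = 26.17; W sinα = 2.1
Slice 2: Δl = 3.0/cos9.8° = 3.044 m; N'_2 = 343·cos9.8° − 34·3.044 = 234.5; c'Δl = 33.18; W sinα = 58.4
Slice 3: Δl = 2.8/cos19.2° = 2.965 m; N'_3 = 279·cos19.2° − 21·2.965 = 201.2; c'Δl = 32.32; W sinα = 91.8
Slice 4: Δl = 1.4/cos26.4° = 1.563 m; N'_4 = 115·cos26.4° − 43·1.563 = 35.8; c'Δl = 17.04; W sinα = 51.1
Slice 5: Δl = 1.9/cos32.4° = 2.250 m; N'_5 = 122·cos32.4° − 13·2.250 = 73.8; c'Δl = 24.53; W sinα = 65.4
Slice 6: Δl = 2.9/cos41.9° = 3.896 m; N'_6 = 83·cos41.9° − 6·3.896 = 38.4; c'Δl = 42.47; W sinα = 55.4
Σc'Δl = 175.7 kN/m; ΣN' = 679.2 kN/m; ΣW sinα = 324.1 kN/m
Resisting = 175.7 + 679.2·tan32.2° = 175.7 + 427.7 = 603.4 kN/m
FS = 603.4 / 324.1 = 1.862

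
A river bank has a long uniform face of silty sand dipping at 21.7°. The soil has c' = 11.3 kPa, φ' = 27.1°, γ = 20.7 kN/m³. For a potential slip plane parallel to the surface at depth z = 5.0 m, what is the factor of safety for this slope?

FS = 1.60

For an infinite slope with a slip plane parallel to the surface (no pore pressure): FS = [c' + γz cos²β tanφ'] / [γz sinβ cosβ].
γz = 20.7·5.0 = 103.50 kN/m²
Numerator = 11.3 + 103.50·cos²21.7°·tan27.1° = 11.3 + 103.50·0.8633·0.5117 = 57.023 kPa
Denominator = 103.50·sin21.7°·cos21.7° = 103.50·0.3697·0.9291 = 35.557 kPa
FS = 57.023 / 35.557 = 1.604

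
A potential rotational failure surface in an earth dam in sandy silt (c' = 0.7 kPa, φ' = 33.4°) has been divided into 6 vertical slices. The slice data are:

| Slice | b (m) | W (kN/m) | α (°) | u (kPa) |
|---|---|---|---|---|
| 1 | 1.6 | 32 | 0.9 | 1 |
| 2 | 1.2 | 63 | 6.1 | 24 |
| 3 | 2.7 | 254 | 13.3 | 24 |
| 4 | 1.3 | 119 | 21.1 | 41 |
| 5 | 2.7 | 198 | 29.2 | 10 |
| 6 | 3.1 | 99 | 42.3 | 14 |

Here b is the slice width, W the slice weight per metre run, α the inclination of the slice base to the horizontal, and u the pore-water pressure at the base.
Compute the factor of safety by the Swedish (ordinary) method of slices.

FS = 1.14

Ordinary method of slices: FS = Σ[c'·Δl_i + (W_i cosα_i − u_i·Δl_i)·tanφ'] / Σ W_i sinα_i, with Δl_i = b_i / cosα_i.
Slice 1: Δl = 1.6/cos0.9° = 1.600 m; N'_1 = 32·cos0.9° − 1·1.600 = 30.4; c'Δl = 1.12; W sinα = 0.5
Slice 2: Δl = 1.2/cos6.1° = 1.207 m; N'_2 = 63·cos6.1° − 24·1.207 = 33.7; c'Δl = 0.84; W sinα = 6.7
Slice 3: Δl = 2.7/cos13.3° = 2.774 m; N'_3 = 254·cos13.3° − 24·2.774 = 180.6; c'Δl = 1.94; W sinα = 58.4
Slice 4: Δl = 1.3/cos21.1° = 1.393 m; N'_4 = 119·cos21.1° − 41·1.393 = 53.9; c'Δl = 0.98; W sinα = 42.8
Slice 5: Δl = 2.7/cos29.2° = 3.093 m; N'_5 = 198·cos29.2° − 10·3.093 = 141.9; c'Δl = 2.17; W sinα = 96.6
Slice 6: Δl = 3.1/cos42.3° = 4.191 m; N'_6 = 99·cos42.3° − 14·4.191 = 14.5; c'Δl = 2.93; W sinα = 66.6
Σc'Δl = 10.0 kN/m; ΣN' = 455.0 kN/m; ΣW sinα = 271.7 kN/m
Resisting = 10.0 + 455.0·tan33.4° = 10.0 + 300.0 = 310.0 kN/m
FS = 310.0 / 271.7 = 1.141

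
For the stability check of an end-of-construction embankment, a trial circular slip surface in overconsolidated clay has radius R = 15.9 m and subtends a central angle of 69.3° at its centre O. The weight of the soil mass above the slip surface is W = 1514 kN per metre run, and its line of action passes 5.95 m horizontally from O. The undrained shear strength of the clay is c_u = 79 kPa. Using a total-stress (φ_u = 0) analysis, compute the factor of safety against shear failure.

FS = 2.68

Taking moments about the centre O, the resisting moment is provided by the undrained shear strength acting along the arc:
Arc length L_a = R·θ = 15.9·(69.3°·π/180) = 15.9·1.2095 = 19.23 m
M_R = c_u·L_a·R = 79·19.23·15.9 = 24156.4 kN·m/m
M_D = W·d = 1514·5.95 = 9008.3 kN·m/m
FS = M_R / M_D = 24156.4 / 9008.3 = 2.682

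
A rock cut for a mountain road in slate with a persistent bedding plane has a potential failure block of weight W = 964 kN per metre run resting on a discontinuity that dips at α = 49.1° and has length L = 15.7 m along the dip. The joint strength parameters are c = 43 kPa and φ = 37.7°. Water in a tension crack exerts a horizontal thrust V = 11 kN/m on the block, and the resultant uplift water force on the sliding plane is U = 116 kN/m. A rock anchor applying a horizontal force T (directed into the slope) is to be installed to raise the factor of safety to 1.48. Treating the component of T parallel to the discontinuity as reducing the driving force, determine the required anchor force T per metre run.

T = 14 kN/m

Resolving forces along and normal to the sliding plane, with the horizontal anchor force T adding T·sinα to the effective normal force and T·cosα acting up the plane against the driving force:
FS = [cL + (W cosα − U − V sinα + T sinα) tanφ] / [W sinα + V cosα − T cosα]
Without the anchor: N' = 506.9 kN/m, driving T_d = 735.8 kN/m, resisting R = 43·15.7 + 506.9·tan37.7° = 1066.8 kN/m, FS = 1.45.
Setting FS = 1.48 and solving for T:
1.48·(735.8 − T cos49.1°) = 1066.8 + T sin49.1°·tan37.7°
T·(sin49.1°·tan37.7° + 1.48·cos49.1°) = 1.48·735.8 − 1066.8
T·(0.7559·0.7729 + 1.48·0.6547) = 1089.1 − 1066.8 = 22.2
T·1.5532 = 22.2
T = 14.3 kN/m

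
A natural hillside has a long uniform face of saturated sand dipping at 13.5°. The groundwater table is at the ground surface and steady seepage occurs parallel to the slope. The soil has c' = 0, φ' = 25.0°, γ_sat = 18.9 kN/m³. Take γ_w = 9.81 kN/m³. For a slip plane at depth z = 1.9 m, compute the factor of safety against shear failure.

With seepage parallel to the slope and the water table at the surface, the effective normal stress on the slip plane uses the buoyant unit weight γ' = γ_sat − γ_w while the driving shear stress uses γ_sat:
FS = [c' + γ' z cos²β tanφ'] / [γ_sat z sinβ cosβ]
(For c' = 0 this reduces to FS = (γ'/γ_sat)·tanφ'/tanβ.)
γ' = 18.9 − 9.81 = 9.09 kN/m³
Numerator = 0.0 + 9.09·1.9·cos²13.5°·tan25.0° = 0.0 + 9.09·1.9·0.9455·0.4663 = 7.615 kPa
Denominator = 18.9·1.9·sin13.5°·cos13.5° = 18.9·1.9·0.2334·0.9724 = 8.151 kPa
FS = 7.615 / 8.151 = 0.934

FS = 0.93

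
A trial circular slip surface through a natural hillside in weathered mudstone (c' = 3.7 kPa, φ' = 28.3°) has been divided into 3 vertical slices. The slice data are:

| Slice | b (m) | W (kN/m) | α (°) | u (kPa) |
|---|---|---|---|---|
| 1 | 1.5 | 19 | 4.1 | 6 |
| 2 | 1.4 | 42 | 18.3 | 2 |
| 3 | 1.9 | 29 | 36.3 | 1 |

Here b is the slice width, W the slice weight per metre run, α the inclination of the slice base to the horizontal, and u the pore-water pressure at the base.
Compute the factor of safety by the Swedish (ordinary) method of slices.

Ordinary method of slices: FS = Σ[c'·Δl_i + (W_i cosα_i − u_i·Δl_i)·tanφ'] / Σ W_i sinα_i, with Δl_i = b_i / cosα_i.
Slice 1: Δl = 1.5/cos4.1° = 1.504 m; N'_1 = 19·cos4.1° − 6·1.504 = 9.9; c'Δl = 5.56; W sinα = 1.4
Slice 2: Δl = 1.4/cos18.3° = 1.475 m; N'_2 = 42·cos18.3° − 2·1.475 = 36.9; c'Δl = 5.46; W sinα = 13.2
Slice 3: Δl = 1.9/cos36.3° = 2.358 m; N'_3 = 29·cos36.3° − 1·2.358 = 21.0; c'Δl = 8.72; W sinα = 17.2
Σc'Δl = 19.7 kN/m; ΣN' = 67.9 kN/m; ΣW sinα = 31.7 kN/m
Resisting = 19.7 + 67.9·tan28.3° = 19.7 + 36.5 = 56.3 kN/m
FS = 56.3 / 31.7 = 1.775

FS = 1.77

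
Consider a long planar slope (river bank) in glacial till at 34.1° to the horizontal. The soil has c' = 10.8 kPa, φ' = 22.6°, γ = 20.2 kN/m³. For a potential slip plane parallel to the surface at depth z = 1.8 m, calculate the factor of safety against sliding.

FS = 1.25

For an infinite slope with a slip plane parallel to the surface (no pore pressure): FS = [c' + γz cos²β tanφ'] / [γz sinβ cosβ].
γz = 20.2·1.8 = 36.36 kN/m²
Numerator = 10.8 + 36.36·cos²34.1°·tan22.6° = 10.8 + 36.36·0.6857·0.4163 = 21.178 kPa
Denominator = 36.36·sin34.1°·cos34.1° = 36.36·0.5606·0.8281 = 16.880 kPa
FS = 21.178 / 16.880 = 1.255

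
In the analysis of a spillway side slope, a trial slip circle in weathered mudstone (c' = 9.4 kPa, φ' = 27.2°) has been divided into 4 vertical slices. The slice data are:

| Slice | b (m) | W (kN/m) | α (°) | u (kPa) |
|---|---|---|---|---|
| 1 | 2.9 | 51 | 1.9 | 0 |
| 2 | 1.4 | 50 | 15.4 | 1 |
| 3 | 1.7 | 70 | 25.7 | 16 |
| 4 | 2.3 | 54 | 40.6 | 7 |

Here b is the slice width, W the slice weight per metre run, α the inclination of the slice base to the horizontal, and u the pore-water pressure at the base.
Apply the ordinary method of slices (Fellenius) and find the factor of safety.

FS = 2.04

Ordinary method of slices: FS = Σ[c'·Δl_i + (W_i cosα_i − u_i·Δl_i)·tanφ'] / Σ W_i sinα_i, with Δl_i = b_i / cosα_i.
Slice 1: Δl = 2.9/cos1.9° = 2.902 m; N'_1 = 51·cos1.9° − 0·2.902 = 51.0; c'Δl = 27.27; W sinα = 1.7
Slice 2: Δl = 1.4/cos15.4° = 1.452 m; N'_2 = 50·cos15.4° − 1·1.452 = 46.8; c'Δl = 13.65; W sinα = 13.3
Slice 3: Δl = 1.7/cos25.7° = 1.887 m; N'_3 = 70·cos25.7° − 16·1.887 = 32.9; c'Δl = 17.73; W sinα = 30.4
Slice 4: Δl = 2.3/cos40.6° = 3.029 m; N'_4 = 54·cos40.6° − 7·3.029 = 19.8; c'Δl = 28.47; W sinα = 35.1
Σc'Δl = 87.1 kN/m; ΣN' = 150.4 kN/m; ΣW sinα = 80.5 kN/m
Resisting = 87.1 + 150.4·tan27.2° = 87.1 + 77.3 = 164.4 kN/m
FS = 164.4 / 80.5 = 2.044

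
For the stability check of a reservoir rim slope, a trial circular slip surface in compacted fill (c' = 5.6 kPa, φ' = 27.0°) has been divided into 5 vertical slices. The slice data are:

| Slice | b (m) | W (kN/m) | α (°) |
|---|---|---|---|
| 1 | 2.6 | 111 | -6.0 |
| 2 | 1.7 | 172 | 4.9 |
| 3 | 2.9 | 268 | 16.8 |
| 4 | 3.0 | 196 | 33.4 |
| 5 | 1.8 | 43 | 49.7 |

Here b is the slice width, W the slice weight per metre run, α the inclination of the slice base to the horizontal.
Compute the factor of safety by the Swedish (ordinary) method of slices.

FS = 2.03

Ordinary method of slices: FS = Σ[c'·Δl_i + (W_i cosα_i)·tanφ'] / Σ W_i sinα_i, with Δl_i = b_i / cosα_i.
Slice 1: Δl = 2.6/cos(-6.0°) = 2.614 m; N'_1 = 111·cos(-6.0°) = 110.4; c'Δl = 14.64; W sinα = -11.6
Slice 2: Δl = 1.7/cos4.9° = 1.706 m; N'_2 = 172·cos4.9° = 171.4; c'Δl = 9.55; W sinα = 14.7
Slice 3: Δl = 2.9/cos16.8° = 3.029 m; N'_3 = 268·cos16.8° = 256.6; c'Δl = 16.96; W sinα = 77.5
Slice 4: Δl = 3.0/cos33.4° = 3.593 m; N'_4 = 196·cos33.4° = 163.6; c'Δl = 20.12; W sinα = 107.9
Slice 5: Δl = 1.8/cos49.7° = 2.783 m; N'_5 = 43·cos49.7° = 27.8; c'Δl = 15.58; W sinα = 32.8
Σc'Δl = 76.9 kN/m; ΣN' = 729.8 kN/m; ΣW sinα = 221.2 kN/m
Resisting = 76.9 + 729.8·tan27.0° = 76.9 + 371.8 = 448.7 kN/m
FS = 448.7 / 221.2 = 2.028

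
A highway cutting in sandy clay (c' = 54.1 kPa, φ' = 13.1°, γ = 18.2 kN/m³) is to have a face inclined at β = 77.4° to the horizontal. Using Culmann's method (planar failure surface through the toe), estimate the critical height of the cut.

H_c = 19.96 m

Culmann's analysis gives the critical failure plane at α_cr = (β + φ')/2 = (77.4 + 13.1)/2 = 45.2°, and the critical height
H_c = (4c'/γ) · sinβ cosφ' / [1 − cos(β − φ')]
    = (4·54.1/18.2) · sin77.4°·cos13.1° / [1 − cos(64.3°)]
    = 11.890 · 0.9759·0.9740 / [1 − 0.4337]
    = 11.890 · 0.9505 / 0.5663
    = 19.96 m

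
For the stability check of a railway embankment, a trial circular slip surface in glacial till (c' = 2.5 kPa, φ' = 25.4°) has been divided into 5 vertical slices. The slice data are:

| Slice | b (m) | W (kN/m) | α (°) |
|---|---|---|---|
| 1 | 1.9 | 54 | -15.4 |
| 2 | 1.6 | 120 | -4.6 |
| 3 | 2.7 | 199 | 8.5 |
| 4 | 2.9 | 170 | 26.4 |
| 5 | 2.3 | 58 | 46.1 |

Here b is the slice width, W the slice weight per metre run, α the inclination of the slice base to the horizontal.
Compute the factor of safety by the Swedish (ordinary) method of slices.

FS = 2.43

Ordinary method of slices: FS = Σ[c'·Δl_i + (W_i cosα_i)·tanφ'] / Σ W_i sinα_i, with Δl_i = b_i / cosα_i.
Slice 1: Δl = 1.9/cos(-15.4°) = 1.971 m; N'_1 = 54·cos(-15.4°) = 52.1; c'Δl = 4.93; W sinα = -14.3
Slice 2: Δl = 1.6/cos(-4.6°) = 1.605 m; N'_2 = 120·cos(-4.6°) = 119.6; c'Δl = 4.01; W sinα = -9.6
Slice 3: Δl = 2.7/cos8.5° = 2.730 m; N'_3 = 199·cos8.5° = 196.8; c'Δl = 6.82; W sinα = 29.4
Slice 4: Δl = 2.9/cos26.4° = 3.238 m; N'_4 = 170·cos26.4° = 152.3; c'Δl = 8.09; W sinα = 75.6
Slice 5: Δl = 2.3/cos46.1° = 3.317 m; N'_5 = 58·cos46.1° = 40.2; c'Δl = 8.29; W sinα = 41.8
Σc'Δl = 32.2 kN/m; ΣN' = 561.0 kN/m; ΣW sinα = 122.8 kN/m
Resisting = 32.2 + 561.0·tan25.4° = 32.2 + 266.4 = 298.5 kN/m
FS = 298.5 / 122.8 = 2.430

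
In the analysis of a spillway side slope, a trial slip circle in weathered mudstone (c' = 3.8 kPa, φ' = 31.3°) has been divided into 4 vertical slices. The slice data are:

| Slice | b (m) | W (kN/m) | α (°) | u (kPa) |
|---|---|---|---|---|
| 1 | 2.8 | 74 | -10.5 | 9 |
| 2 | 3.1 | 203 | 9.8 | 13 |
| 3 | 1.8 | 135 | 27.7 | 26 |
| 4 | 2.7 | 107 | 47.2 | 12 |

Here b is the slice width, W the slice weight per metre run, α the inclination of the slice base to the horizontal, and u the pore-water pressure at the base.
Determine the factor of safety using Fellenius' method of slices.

Ordinary method of slices: FS = Σ[c'·Δl_i + (W_i cosα_i − u_i·Δl_i)·tanφ'] / Σ W_i sinα_i, with Δl_i = b_i / cosα_i.
Slice 1: Δl = 2.8/cos(-10.5°) = 2.848 m; N'_1 = 74·cos(-10.5°) − 9·2.848 = 47.1; c'Δl = 10.82; W sinα = -13.5
Slice 2: Δl = 3.1/cos9.8° = 3.146 m; N'_2 = 203·cos9.8° − 13·3.146 = 159.1; c'Δl = 11.95; W sinα = 34.6
Slice 3: Δl = 1.8/cos27.7° = 2.033 m; N'_3 = 135·cos27.7° − 26·2.033 = 66.7; c'Δl = 7.73; W sinα = 62.8
Slice 4: Δl = 2.7/cos47.2° = 3.974 m; N'_4 = 107·cos47.2° − 12·3.974 = 25.0; c'Δl = 15.10; W sinα = 78.5
Σc'Δl = 45.6 kN/m; ΣN' = 298.0 kN/m; ΣW sinα = 162.3 kN/m
Resisting = 45.6 + 298.0·tan31.3° = 45.6 + 181.2 = 226.8 kN/m
FS = 226.8 / 162.3 = 1.397

FS = 1.40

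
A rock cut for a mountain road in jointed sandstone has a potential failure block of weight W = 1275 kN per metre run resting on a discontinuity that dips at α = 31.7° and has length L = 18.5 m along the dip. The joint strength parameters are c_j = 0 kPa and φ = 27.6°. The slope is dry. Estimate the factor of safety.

Resolving the block weight along and normal to the plane and applying the Mohr–Coulomb strength on the joint:
N' = W cosα = 1275·cos31.7° = 1084.8 kN/m
Driving force T = W sinα = 1275·sin31.7° = 670.0 kN/m
Resisting force R = c_j·L + N'·tanφ = 0·18.5 + 1084.8·tan27.6° = 0.0 + 567.1 = 567.1 kN/m
FS = R / T = 567.1 / 670.0 = 0.846

FS = 0.85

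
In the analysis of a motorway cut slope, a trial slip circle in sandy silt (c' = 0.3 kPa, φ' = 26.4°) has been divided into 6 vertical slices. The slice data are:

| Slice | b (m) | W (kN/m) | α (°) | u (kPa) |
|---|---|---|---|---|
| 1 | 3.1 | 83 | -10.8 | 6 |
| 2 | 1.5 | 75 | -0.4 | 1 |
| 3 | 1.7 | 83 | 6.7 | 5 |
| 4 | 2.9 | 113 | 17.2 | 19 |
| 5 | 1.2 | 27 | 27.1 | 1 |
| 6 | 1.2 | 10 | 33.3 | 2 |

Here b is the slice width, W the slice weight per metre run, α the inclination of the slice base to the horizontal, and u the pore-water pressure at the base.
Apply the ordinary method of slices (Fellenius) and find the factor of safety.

FS = 3.28

Ordinary method of slices: FS = Σ[c'·Δl_i + (W_i cosα_i − u_i·Δl_i)·tanφ'] / Σ W_i sinα_i, with Δl_i = b_i / cosα_i.
Slice 1: Δl = 3.1/cos(-10.8°) = 3.156 m; N'_1 = 83·cos(-10.8°) − 6·3.156 = 62.6; c'Δl = 0.95; W sinα = -15.6
Slice 2: Δl = 1.5/cos(-0.4°) = 1.500 m; N'_2 = 75·cos(-0.4°) − 1·1.500 = 73.5; c'Δl = 0.45; W sinα = -0.5
Slice 3: Δl = 1.7/cos6.7° = 1.712 m; N'_3 = 83·cos6.7° − 5·1.712 = 73.9; c'Δl = 0.51; W sinα = 9.7
Slice 4: Δl = 2.9/cos17.2° = 3.036 m; N'_4 = 113·cos17.2° − 19·3.036 = 50.3; c'Δl = 0.91; W sinα = 33.4
Slice 5: Δl = 1.2/cos27.1° = 1.348 m; N'_5 = 27·cos27.1° − 1·1.348 = 22.7; c'Δl = 0.40; W sinα = 12.3
Slice 6: Δl = 1.2/cos33.3° = 1.436 m; N'_6 = 10·cos33.3° − 2·1.436 = 5.5; c'Δl = 0.43; W sinα = 5.5
Σc'Δl = 3.7 kN/m; ΣN' = 288.4 kN/m; ΣW sinα = 44.8 kN/m
Resisting = 3.7 + 288.4·tan26.4° = 3.7 + 143.2 = 146.8 kN/m
FS = 146.8 / 44.8 = 3.276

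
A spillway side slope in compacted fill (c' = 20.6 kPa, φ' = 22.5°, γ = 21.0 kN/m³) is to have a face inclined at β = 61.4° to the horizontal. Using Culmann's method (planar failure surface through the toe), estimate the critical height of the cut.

H_c = 14.35 m

Culmann's analysis gives the critical failure plane at α_cr = (β + φ')/2 = (61.4 + 22.5)/2 = 42.0°, and the critical height
H_c = (4c'/γ) · sinβ cosφ' / [1 − cos(β − φ')]
    = (4·20.6/21.0) · sin61.4°·cos22.5° / [1 − cos(38.9°)]
    = 3.924 · 0.8780·0.9239 / [1 − 0.7782]
    = 3.924 · 0.8112 / 0.2218
    = 14.35 m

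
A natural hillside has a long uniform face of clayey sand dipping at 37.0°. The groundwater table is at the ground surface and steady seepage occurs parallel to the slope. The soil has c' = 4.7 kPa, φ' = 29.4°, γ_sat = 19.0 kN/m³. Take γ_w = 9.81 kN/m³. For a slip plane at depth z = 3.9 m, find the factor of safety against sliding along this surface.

With seepage parallel to the slope and the water table at the surface, the effective normal stress on the slip plane uses the buoyant unit weight γ' = γ_sat − γ_w while the driving shear stress uses γ_sat:
FS = [c' + γ' z cos²β tanφ'] / [γ_sat z sinβ cosβ]
γ' = 19.0 − 9.81 = 9.19 kN/m³
Numerator = 4.7 + 9.19·3.9·cos²37.0°·tan29.4° = 4.7 + 9.19·3.9·0.6378·0.5635 = 17.581 kPa
Denominator = 19.0·3.9·sin37.0°·cos37.0° = 19.0·3.9·0.6018·0.7986 = 35.615 kPa
FS = 17.581 / 35.615 = 0.494

FS = 0.49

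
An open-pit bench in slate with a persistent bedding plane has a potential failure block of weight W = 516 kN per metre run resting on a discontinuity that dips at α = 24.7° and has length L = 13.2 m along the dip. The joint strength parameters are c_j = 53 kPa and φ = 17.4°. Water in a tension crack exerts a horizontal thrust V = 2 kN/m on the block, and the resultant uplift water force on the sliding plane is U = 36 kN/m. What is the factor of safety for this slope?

Resolving the block weight along and normal to the plane and applying the Mohr–Coulomb strength on the joint:
N' = W cosα − U − V sinα = 516·cos24.7° − 36 − 2·sin24.7° = 432.0 kN/m
Driving force T = W sinα + V cosα = 516·sin24.7° + 2·cos24.7° = 217.4 kN/m
Resisting force R = c_j·L + N'·tanφ = 53·13.2 + 432.0·tan17.4° = 699.6 + 135.4 = 835.0 kN/m
FS = R / T = 835.0 / 217.4 = 3.840

FS = 3.84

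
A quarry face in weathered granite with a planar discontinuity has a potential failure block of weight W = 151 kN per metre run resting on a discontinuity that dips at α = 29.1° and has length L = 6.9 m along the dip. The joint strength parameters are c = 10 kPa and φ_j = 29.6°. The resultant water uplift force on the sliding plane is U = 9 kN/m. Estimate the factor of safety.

FS = 1.89

Resolving the block weight along and normal to the plane and applying the Mohr–Coulomb strength on the joint:
N' = W cosα − U = 151·cos29.1° − 9 = 122.9 kN/m
Driving force T = W sinα = 151·sin29.1° = 73.4 kN/m
Resisting force R = c·L + N'·tanφ_j = 10·6.9 + 122.9·tan29.6° = 69.0 + 69.8 = 138.8 kN/m
FS = R / T = 138.8 / 73.4 = 1.891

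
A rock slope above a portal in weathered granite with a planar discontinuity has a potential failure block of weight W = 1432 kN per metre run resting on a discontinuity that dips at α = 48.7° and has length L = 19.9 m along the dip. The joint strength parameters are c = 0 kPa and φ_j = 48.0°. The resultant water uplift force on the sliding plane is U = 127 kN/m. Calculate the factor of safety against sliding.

Resolving the block weight along and normal to the plane and applying the Mohr–Coulomb strength on the joint:
N' = W cosα − U = 1432·cos48.7° − 127 = 818.1 kN/m
Driving force T = W sinα = 1432·sin48.7° = 1075.8 kN/m
Resisting force R = c·L + N'·tanφ_j = 0·19.9 + 818.1·tan48.0° = 0.0 + 908.6 = 908.6 kN/m
FS = R / T = 908.6 / 1075.8 = 0.845

FS = 0.84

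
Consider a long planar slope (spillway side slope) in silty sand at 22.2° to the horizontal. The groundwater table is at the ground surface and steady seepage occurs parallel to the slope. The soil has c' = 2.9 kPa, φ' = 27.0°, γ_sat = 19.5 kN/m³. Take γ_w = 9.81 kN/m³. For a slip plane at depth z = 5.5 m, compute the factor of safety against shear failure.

FS = 0.70

With seepage parallel to the slope and the water table at the surface, the effective normal stress on the slip plane uses the buoyant unit weight γ' = γ_sat − γ_w while the driving shear stress uses γ_sat:
FS = [c' + γ' z cos²β tanφ'] / [γ_sat z sinβ cosβ]
γ' = 19.5 − 9.81 = 9.69 kN/m³
Numerator = 2.9 + 9.69·5.5·cos²22.2°·tan27.0° = 2.9 + 9.69·5.5·0.8572·0.5095 = 26.178 kPa
Denominator = 19.5·5.5·sin22.2°·cos22.2° = 19.5·5.5·0.3778·0.9259 = 37.519 kPa
FS = 26.178 / 37.519 = 0.698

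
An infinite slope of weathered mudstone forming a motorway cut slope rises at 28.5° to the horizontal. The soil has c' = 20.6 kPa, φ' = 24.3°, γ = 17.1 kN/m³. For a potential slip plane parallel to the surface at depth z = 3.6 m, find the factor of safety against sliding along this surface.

For an infinite slope with a slip plane parallel to the surface (no pore pressure): FS = [c' + γz cos²β tanφ'] / [γz sinβ cosβ].
γz = 17.1·3.6 = 61.56 kN/m²
Numerator = 20.6 + 61.56·cos²28.5°·tan24.3° = 20.6 + 61.56·0.7723·0.4515 = 42.067 kPa
Denominator = 61.56·sin28.5°·cos28.5° = 61.56·0.4772·0.8788 = 25.814 kPa
FS = 42.067 / 25.814 = 1.630

FS = 1.63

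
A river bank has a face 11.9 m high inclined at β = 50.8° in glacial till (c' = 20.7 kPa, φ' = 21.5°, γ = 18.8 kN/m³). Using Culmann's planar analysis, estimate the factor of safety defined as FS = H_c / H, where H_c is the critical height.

H_c = (4c'/γ) · sinβ cosφ' / [1 − cos(β − φ')]
    = (4·20.7/18.8) · sin50.8°·cos21.5° / [1 − cos29.3°]
    = 4.404 · 0.7210 / 0.1279 = 24.82 m
FS = H_c / H = 24.82 / 11.9 = 2.086

FS = 2.09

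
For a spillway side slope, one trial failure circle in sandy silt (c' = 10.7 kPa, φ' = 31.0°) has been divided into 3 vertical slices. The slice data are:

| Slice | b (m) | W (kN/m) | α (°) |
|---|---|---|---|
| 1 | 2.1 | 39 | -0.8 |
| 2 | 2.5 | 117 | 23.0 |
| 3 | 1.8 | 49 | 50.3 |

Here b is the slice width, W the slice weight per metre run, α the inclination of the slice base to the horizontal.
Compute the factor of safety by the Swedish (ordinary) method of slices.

Ordinary method of slices: FS = Σ[c'·Δl_i + (W_i cosα_i)·tanφ'] / Σ W_i sinα_i, with Δl_i = b_i / cosα_i.
Slice 1: Δl = 2.1/cos(-0.8°) = 2.100 m; N'_1 = 39·cos(-0.8°) = 39.0; c'Δl = 22.47; W sinα = -0.5
Slice 2: Δl = 2.5/cos23.0° = 2.716 m; N'_2 = 117·cos23.0° = 107.7; c'Δl = 29.06; W sinα = 45.7
Slice 3: Δl = 1.8/cos50.3° = 2.818 m; N'_3 = 49·cos50.3° = 31.3; c'Δl = 30.15; W sinα = 37.7
Σc'Δl = 81.7 kN/m; ΣN' = 178.0 kN/m; ΣW sinα = 82.9 kN/m
Resisting = 81.7 + 178.0·tan31.0° = 81.7 + 107.0 = 188.6 kN/m
FS = 188.6 / 82.9 = 2.276

FS = 2.28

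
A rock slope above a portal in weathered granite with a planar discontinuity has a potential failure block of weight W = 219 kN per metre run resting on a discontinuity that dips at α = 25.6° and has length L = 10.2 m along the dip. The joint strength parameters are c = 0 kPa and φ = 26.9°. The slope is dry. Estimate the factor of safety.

FS = 1.06

Resolving the block weight along and normal to the plane and applying the Mohr–Coulomb strength on the joint:
N' = W cosα = 219·cos25.6° = 197.5 kN/m
Driving force T = W sinα = 219·sin25.6° = 94.6 kN/m
Resisting force R = c·L + N'·tanφ = 0·10.2 + 197.5·tan26.9° = 0.0 + 100.2 = 100.2 kN/m
FS = R / T = 100.2 / 94.6 = 1.059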